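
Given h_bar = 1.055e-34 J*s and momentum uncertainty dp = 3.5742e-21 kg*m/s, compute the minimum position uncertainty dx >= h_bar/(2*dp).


dx = h_bar / (2 * dp)
= 1.055e-34 / (2 * 3.5742e-21)
= 1.055e-34 / 7.1484e-21
= 1.4759e-14 m

1.4759e-14


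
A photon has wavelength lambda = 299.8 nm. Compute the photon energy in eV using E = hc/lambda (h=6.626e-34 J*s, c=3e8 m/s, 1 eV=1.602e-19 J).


E = hc / lambda
= (6.626e-34)(3e8) / (299.8e-9)
= 1.9878e-25 / 2.9980e-07
= 6.6304e-19 J
Converting to eV: 6.6304e-19 / 1.602e-19
= 4.1388 eV

4.1388


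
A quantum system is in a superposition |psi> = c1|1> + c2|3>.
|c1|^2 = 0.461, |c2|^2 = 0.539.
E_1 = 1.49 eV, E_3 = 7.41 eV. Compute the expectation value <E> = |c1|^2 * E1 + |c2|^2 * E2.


<E> = |c1|^2 * E1 + |c2|^2 * E2
= 0.461 * 1.49 + 0.539 * 7.41
= 0.6869 + 3.994
= 4.6809 eV

4.6809


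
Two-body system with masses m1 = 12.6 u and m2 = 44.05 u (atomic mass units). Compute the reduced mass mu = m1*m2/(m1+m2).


mu = m1 * m2 / (m1 + m2)
= 12.6 * 44.05 / (12.6 + 44.05)
= 555.03 / 56.65
= 9.7975 u

9.7975


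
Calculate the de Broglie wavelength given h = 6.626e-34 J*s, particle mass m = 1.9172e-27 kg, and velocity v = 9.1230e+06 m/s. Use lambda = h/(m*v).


lambda = h / (m * v)
= 6.626e-34 / (1.9172e-27 * 9.1230e+06)
= 6.626e-34 / 1.7491e-20
= 3.7883e-14 m

3.7883e-14


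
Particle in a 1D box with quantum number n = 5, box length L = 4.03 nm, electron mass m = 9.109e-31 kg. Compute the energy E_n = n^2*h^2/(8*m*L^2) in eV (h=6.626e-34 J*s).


E = n^2 * h^2 / (8 * m * L^2)
= 5^2 * (6.626e-34)^2 / (8 * 9.109e-31 * (4.03e-9)^2)
= 25 * 4.3904e-67 / (8 * 9.109e-31 * 1.6241e-17)
= 9.2741e-20 J
= 0.5789 eV

0.5789


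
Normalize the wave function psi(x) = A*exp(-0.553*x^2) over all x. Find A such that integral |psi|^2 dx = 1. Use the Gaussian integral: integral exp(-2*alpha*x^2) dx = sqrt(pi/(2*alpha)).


integral |psi|^2 dx = A^2 * sqrt(pi/(2*alpha)) = 1
A^2 = sqrt(2*alpha/pi)
= sqrt(2 * 0.553 / pi)
= 0.593339
A = sqrt(0.593339)
= 0.7703

0.7703


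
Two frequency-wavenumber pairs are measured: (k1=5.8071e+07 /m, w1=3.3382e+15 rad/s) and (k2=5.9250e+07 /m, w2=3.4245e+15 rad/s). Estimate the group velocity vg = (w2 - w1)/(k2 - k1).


vg = (w2 - w1) / (k2 - k1)
= (3.4245e+15 - 3.3382e+15) / (5.9250e+07 - 5.8071e+07)
= 8.6300e+13 / 1.1790e+06
= 7.3198e+07 m/s

7.3198e+07


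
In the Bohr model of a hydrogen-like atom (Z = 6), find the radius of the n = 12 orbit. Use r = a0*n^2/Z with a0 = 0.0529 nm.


r = a0 * n^2 / Z
= 0.0529 * 12^2 / 6
= 0.0529 * 144 / 6
= 1.2696 nm

1.2696


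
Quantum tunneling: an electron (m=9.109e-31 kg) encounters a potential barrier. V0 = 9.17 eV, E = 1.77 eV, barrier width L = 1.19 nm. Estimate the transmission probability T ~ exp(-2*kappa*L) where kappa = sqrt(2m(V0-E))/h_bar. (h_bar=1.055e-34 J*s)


V0 - E = 7.4 eV = 1.1855e-18 J
kappa = sqrt(2 * m * (V0-E)) / h_bar
= sqrt(2 * 9.109e-31 * 1.1855e-18) / 1.055e-34
= 1.3930e+10 /m
2*kappa*L = 2 * 1.3930e+10 * 1.19e-9
= 33.1529
T = exp(-33.1529) = 3.998195e-15

3.998195e-15


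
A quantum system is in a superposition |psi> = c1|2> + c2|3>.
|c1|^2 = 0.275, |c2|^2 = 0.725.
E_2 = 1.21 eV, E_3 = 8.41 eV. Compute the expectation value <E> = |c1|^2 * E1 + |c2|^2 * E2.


<E> = |c1|^2 * E1 + |c2|^2 * E2
= 0.275 * 1.21 + 0.725 * 8.41
= 0.3327 + 6.0972
= 6.43 eV

6.43


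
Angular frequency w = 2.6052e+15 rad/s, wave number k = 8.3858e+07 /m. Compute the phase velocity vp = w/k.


vp = w / k
= 2.6052e+15 / 8.3858e+07
= 3.1067e+07 m/s

3.1067e+07


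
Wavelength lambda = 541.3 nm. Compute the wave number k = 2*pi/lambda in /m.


k = 2 * pi / lambda
= 6.2832 / (541.3e-9)
= 6.2832 / 5.4130e-07
= 1.1608e+07 /m

1.1608e+07


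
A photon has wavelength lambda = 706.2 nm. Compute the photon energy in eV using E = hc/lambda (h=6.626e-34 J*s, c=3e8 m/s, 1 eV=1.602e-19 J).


E = hc / lambda
= (6.626e-34)(3e8) / (706.2e-9)
= 1.9878e-25 / 7.0620e-07
= 2.8148e-19 J
Converting to eV: 2.8148e-19 / 1.602e-19
= 1.757 eV

1.757


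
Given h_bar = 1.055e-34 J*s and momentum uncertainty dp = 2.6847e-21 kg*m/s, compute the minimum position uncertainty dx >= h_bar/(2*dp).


dx = h_bar / (2 * dp)
= 1.055e-34 / (2 * 2.6847e-21)
= 1.055e-34 / 5.3694e-21
= 1.9648e-14 m

1.9648e-14


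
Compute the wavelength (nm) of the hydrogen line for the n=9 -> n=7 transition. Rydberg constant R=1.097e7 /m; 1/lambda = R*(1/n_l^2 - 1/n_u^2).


1/lambda = R * (1/n_l^2 - 1/n_u^2)
= 1.097e7 * (1/7^2 - 1/9^2)
= 1.097e7 * (0.020408 - 0.012346)
= 1.097e7 * 0.008062
= 8.8445e+04 /m
lambda = 1 / 8.8445e+04 = 11306.4038 nm

11306.4038


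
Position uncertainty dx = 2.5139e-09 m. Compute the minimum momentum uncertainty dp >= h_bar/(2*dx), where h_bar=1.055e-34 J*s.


dp = h_bar / (2 * dx)
= 1.055e-34 / (2 * 2.5139e-09)
= 1.055e-34 / 5.0278e-09
= 2.0983e-26 kg*m/s

2.0983e-26


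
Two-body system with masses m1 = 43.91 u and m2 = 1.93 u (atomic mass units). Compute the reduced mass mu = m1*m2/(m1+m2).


mu = m1 * m2 / (m1 + m2)
= 43.91 * 1.93 / (43.91 + 1.93)
= 84.7463 / 45.84
= 1.8487 u

1.8487


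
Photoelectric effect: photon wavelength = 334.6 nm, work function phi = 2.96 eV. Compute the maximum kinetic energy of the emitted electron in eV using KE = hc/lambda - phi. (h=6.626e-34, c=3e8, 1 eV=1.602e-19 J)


E_photon = hc / lambda
= (6.626e-34)(3e8) / (334.6e-9)
= 5.9408e-19 J
= 3.7084 eV
KE = E_photon - phi
= 3.7084 - 2.96
= 0.7484 eV

0.7484


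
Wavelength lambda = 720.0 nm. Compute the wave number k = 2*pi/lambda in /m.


k = 2 * pi / lambda
= 6.2832 / (720.0e-9)
= 6.2832 / 7.2000e-07
= 8.7266e+06 /m

8.7266e+06


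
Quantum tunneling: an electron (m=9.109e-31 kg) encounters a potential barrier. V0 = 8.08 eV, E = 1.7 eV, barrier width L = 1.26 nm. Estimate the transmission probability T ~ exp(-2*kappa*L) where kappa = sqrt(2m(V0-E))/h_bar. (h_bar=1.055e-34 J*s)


V0 - E = 6.38 eV = 1.0221e-18 J
kappa = sqrt(2 * m * (V0-E)) / h_bar
= sqrt(2 * 9.109e-31 * 1.0221e-18) / 1.055e-34
= 1.2934e+10 /m
2*kappa*L = 2 * 1.2934e+10 * 1.26e-9
= 32.5942
T = exp(-32.5942) = 6.990828e-15

6.990828e-15


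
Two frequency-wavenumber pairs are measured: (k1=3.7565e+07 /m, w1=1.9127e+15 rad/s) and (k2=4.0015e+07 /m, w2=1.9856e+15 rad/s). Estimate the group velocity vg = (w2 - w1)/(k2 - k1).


vg = (w2 - w1) / (k2 - k1)
= (1.9856e+15 - 1.9127e+15) / (4.0015e+07 - 3.7565e+07)
= 7.2900e+13 / 2.4500e+06
= 2.9755e+07 m/s

2.9755e+07


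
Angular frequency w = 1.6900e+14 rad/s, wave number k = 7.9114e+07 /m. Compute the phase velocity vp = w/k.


vp = w / k
= 1.6900e+14 / 7.9114e+07
= 2.1362e+06 m/s

2.1362e+06


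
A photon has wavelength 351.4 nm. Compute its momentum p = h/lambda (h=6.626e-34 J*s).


p = h / lambda
= 6.626e-34 / (351.4e-9)
= 6.626e-34 / 3.5140e-07
= 1.8856e-27 kg*m/s

1.8856e-27


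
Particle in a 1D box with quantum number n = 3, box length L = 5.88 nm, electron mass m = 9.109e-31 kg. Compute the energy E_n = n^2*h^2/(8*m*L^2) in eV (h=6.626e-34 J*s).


E = n^2 * h^2 / (8 * m * L^2)
= 3^2 * (6.626e-34)^2 / (8 * 9.109e-31 * (5.88e-9)^2)
= 9 * 4.3904e-67 / (8 * 9.109e-31 * 3.4574e-17)
= 1.5683e-20 J
= 0.0979 eV

0.0979


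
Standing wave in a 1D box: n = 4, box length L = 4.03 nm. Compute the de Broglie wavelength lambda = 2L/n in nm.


lambda = 2L / n
= 2 * 4.03 / 4
= 8.06 / 4
= 2.015 nm

2.015


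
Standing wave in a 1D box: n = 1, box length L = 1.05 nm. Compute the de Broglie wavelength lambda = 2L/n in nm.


lambda = 2L / n
= 2 * 1.05 / 1
= 2.1 / 1
= 2.1 nm

2.1


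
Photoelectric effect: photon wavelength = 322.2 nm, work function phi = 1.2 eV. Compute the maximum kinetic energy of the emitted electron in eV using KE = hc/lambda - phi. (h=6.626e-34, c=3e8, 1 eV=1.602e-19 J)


E_photon = hc / lambda
= (6.626e-34)(3e8) / (322.2e-9)
= 6.1695e-19 J
= 3.8511 eV
KE = E_photon - phi
= 3.8511 - 1.2
= 2.6511 eV

2.6511


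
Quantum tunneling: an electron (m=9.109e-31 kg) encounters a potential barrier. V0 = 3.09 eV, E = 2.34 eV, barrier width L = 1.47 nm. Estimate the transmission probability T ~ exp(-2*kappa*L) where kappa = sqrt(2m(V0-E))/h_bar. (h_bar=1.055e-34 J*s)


V0 - E = 0.75 eV = 1.2015e-19 J
kappa = sqrt(2 * m * (V0-E)) / h_bar
= sqrt(2 * 9.109e-31 * 1.2015e-19) / 1.055e-34
= 4.4347e+09 /m
2*kappa*L = 2 * 4.4347e+09 * 1.47e-9
= 13.0379
T = exp(-13.0379) = 2.176301e-06

2.176301e-06


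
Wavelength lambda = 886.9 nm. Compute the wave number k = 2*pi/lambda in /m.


k = 2 * pi / lambda
= 6.2832 / (886.9e-9)
= 6.2832 / 8.8690e-07
= 7.0844e+06 /m

7.0844e+06


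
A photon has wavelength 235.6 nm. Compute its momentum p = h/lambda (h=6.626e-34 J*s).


p = h / lambda
= 6.626e-34 / (235.6e-9)
= 6.626e-34 / 2.3560e-07
= 2.8124e-27 kg*m/s

2.8124e-27


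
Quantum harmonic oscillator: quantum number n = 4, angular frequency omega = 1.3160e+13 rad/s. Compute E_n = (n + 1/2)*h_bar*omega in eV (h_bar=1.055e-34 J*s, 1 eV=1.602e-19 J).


E = (n + 1/2) * h_bar * omega
= (4 + 0.5) * 1.055e-34 * 1.3160e+13
= 4.5 * 1.3884e-21
= 6.2477e-21 J
= 0.039 eV

0.039


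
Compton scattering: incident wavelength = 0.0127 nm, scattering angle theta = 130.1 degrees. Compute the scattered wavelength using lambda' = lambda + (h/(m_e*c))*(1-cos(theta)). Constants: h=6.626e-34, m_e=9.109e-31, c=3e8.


Compton wavelength: h/(m_e*c) = 2.4247e-12 m
d_lambda = 2.4247e-12 * (1 - cos(130.1 deg))
= 2.4247e-12 * 1.644124
= 3.9865e-12 m = 0.003987 nm
lambda' = 0.0127 + 0.003987
= 0.016687 nm

0.016687


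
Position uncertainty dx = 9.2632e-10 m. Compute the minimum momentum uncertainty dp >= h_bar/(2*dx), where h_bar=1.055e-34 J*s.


dp = h_bar / (2 * dx)
= 1.055e-34 / (2 * 9.2632e-10)
= 1.055e-34 / 1.8526e-09
= 5.6946e-26 kg*m/s

5.6946e-26


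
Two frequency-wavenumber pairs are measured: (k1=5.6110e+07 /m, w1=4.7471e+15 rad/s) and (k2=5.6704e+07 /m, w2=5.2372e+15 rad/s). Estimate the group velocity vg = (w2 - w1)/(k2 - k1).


vg = (w2 - w1) / (k2 - k1)
= (5.2372e+15 - 4.7471e+15) / (5.6704e+07 - 5.6110e+07)
= 4.9010e+14 / 5.9400e+05
= 8.2508e+08 m/s

8.2508e+08


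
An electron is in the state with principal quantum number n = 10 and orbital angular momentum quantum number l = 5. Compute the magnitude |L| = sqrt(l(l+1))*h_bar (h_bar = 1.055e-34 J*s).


L = sqrt(l*(l+1)) * h_bar
= sqrt(5 * 6) * 1.055e-34
= sqrt(30) * 1.055e-34
= 5.4772 * 1.055e-34
= 5.7785e-34 J*s

5.7785e-34


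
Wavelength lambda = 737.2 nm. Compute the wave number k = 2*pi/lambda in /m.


k = 2 * pi / lambda
= 6.2832 / (737.2e-9)
= 6.2832 / 7.3720e-07
= 8.5230e+06 /m

8.5230e+06


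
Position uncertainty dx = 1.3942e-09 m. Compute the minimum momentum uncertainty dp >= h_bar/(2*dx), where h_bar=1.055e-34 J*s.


dp = h_bar / (2 * dx)
= 1.055e-34 / (2 * 1.3942e-09)
= 1.055e-34 / 2.7884e-09
= 3.7835e-26 kg*m/s

3.7835e-26


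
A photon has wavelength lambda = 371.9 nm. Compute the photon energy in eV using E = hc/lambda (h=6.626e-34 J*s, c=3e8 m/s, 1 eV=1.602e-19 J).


E = hc / lambda
= (6.626e-34)(3e8) / (371.9e-9)
= 1.9878e-25 / 3.7190e-07
= 5.3450e-19 J
Converting to eV: 5.3450e-19 / 1.602e-19
= 3.3364 eV

3.3364


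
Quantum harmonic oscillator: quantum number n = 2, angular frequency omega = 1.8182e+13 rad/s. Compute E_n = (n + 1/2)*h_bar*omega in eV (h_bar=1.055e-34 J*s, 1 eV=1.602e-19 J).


E = (n + 1/2) * h_bar * omega
= (2 + 0.5) * 1.055e-34 * 1.8182e+13
= 2.5 * 1.9182e-21
= 4.7955e-21 J
= 0.0299 eV

0.0299


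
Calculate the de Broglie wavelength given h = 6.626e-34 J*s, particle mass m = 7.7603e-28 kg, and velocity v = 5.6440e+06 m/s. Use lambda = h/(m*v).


lambda = h / (m * v)
= 6.626e-34 / (7.7603e-28 * 5.6440e+06)
= 6.626e-34 / 4.3799e-21
= 1.5128e-13 m

1.5128e-13


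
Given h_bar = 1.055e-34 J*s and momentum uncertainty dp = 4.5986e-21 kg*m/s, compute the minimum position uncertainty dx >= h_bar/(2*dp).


dx = h_bar / (2 * dp)
= 1.055e-34 / (2 * 4.5986e-21)
= 1.055e-34 / 9.1972e-21
= 1.1471e-14 m

1.1471e-14


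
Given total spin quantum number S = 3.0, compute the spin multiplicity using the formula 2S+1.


Spin multiplicity = 2S + 1
= 2 * 3.0 + 1
= 6.0 + 1
= 7

7


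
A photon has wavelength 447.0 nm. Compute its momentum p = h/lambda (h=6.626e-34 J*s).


p = h / lambda
= 6.626e-34 / (447.0e-9)
= 6.626e-34 / 4.4700e-07
= 1.4823e-27 kg*m/s

1.4823e-27


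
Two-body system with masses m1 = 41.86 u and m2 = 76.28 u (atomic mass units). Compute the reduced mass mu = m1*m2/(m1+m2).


mu = m1 * m2 / (m1 + m2)
= 41.86 * 76.28 / (41.86 + 76.28)
= 3193.0808 / 118.14
= 27.0279 u

27.0279


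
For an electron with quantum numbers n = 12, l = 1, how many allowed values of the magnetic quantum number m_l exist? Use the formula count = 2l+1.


m_l ranges from -l to +l in integer steps
So m_l goes from -1 to +1
Count = 2l + 1 = 2*1 + 1
= 3

3


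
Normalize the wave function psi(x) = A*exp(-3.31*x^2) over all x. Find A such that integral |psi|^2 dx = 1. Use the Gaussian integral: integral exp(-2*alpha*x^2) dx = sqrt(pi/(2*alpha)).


integral |psi|^2 dx = A^2 * sqrt(pi/(2*alpha)) = 1
A^2 = sqrt(2*alpha/pi)
= sqrt(2 * 3.31 / pi)
= 1.451624
A = sqrt(1.451624)
= 1.2048

1.2048


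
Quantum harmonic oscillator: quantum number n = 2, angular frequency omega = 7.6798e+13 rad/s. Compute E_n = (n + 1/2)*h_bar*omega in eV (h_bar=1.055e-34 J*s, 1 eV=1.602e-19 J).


E = (n + 1/2) * h_bar * omega
= (2 + 0.5) * 1.055e-34 * 7.6798e+13
= 2.5 * 8.1022e-21
= 2.0255e-20 J
= 0.1264 eV

0.1264


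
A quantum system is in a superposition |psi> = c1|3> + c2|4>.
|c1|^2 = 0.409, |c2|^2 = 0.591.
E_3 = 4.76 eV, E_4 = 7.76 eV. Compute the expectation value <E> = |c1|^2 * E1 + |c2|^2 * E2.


<E> = |c1|^2 * E1 + |c2|^2 * E2
= 0.409 * 4.76 + 0.591 * 7.76
= 1.9468 + 4.5862
= 6.533 eV

6.533


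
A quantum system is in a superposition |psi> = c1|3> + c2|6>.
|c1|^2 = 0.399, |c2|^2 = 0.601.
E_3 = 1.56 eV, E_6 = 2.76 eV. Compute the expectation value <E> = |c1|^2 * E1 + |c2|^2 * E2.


<E> = |c1|^2 * E1 + |c2|^2 * E2
= 0.399 * 1.56 + 0.601 * 2.76
= 0.6224 + 1.6588
= 2.2812 eV

2.2812


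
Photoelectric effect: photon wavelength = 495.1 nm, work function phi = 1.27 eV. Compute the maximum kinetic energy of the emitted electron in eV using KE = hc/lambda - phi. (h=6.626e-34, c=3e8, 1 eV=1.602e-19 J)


E_photon = hc / lambda
= (6.626e-34)(3e8) / (495.1e-9)
= 4.0149e-19 J
= 2.5062 eV
KE = E_photon - phi
= 2.5062 - 1.27
= 1.2362 eV

1.2362


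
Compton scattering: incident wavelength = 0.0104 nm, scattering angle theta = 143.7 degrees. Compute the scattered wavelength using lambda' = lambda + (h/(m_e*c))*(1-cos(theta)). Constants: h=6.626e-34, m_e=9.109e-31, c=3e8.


Compton wavelength: h/(m_e*c) = 2.4247e-12 m
d_lambda = 2.4247e-12 * (1 - cos(143.7 deg))
= 2.4247e-12 * 1.805928
= 4.3788e-12 m = 0.004379 nm
lambda' = 0.0104 + 0.004379
= 0.014779 nm

0.014779


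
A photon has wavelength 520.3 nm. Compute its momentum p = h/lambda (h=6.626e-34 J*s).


p = h / lambda
= 6.626e-34 / (520.3e-9)
= 6.626e-34 / 5.2030e-07
= 1.2735e-27 kg*m/s

1.2735e-27


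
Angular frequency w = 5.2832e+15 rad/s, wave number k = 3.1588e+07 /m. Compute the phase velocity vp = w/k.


vp = w / k
= 5.2832e+15 / 3.1588e+07
= 1.6725e+08 m/s

1.6725e+08


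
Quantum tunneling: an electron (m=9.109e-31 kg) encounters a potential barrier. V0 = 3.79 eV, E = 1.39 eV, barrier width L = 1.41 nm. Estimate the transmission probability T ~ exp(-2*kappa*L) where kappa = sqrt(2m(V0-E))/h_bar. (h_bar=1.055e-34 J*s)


V0 - E = 2.4 eV = 3.8448e-19 J
kappa = sqrt(2 * m * (V0-E)) / h_bar
= sqrt(2 * 9.109e-31 * 3.8448e-19) / 1.055e-34
= 7.9330e+09 /m
2*kappa*L = 2 * 7.9330e+09 * 1.41e-9
= 22.3709
T = exp(-22.3709) = 1.925007e-10

1.925007e-10


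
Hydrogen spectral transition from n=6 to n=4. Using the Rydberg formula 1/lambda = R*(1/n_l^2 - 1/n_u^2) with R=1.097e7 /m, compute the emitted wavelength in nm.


1/lambda = R * (1/n_l^2 - 1/n_u^2)
= 1.097e7 * (1/4^2 - 1/6^2)
= 1.097e7 * (0.0625 - 0.027778)
= 1.097e7 * 0.034722
= 3.8090e+05 /m
lambda = 1 / 3.8090e+05 = 2625.3418 nm

2625.3418


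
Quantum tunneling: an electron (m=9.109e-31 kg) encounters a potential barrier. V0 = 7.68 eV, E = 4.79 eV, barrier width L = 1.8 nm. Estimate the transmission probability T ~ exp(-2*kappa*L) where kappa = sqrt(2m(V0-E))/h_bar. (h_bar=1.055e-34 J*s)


V0 - E = 2.89 eV = 4.6298e-19 J
kappa = sqrt(2 * m * (V0-E)) / h_bar
= sqrt(2 * 9.109e-31 * 4.6298e-19) / 1.055e-34
= 8.7052e+09 /m
2*kappa*L = 2 * 8.7052e+09 * 1.8e-9
= 31.3387
T = exp(-31.3387) = 2.453513e-14

2.453513e-14


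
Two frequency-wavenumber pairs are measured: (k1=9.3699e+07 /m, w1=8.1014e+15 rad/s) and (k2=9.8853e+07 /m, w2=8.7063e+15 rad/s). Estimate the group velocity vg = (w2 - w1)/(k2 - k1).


vg = (w2 - w1) / (k2 - k1)
= (8.7063e+15 - 8.1014e+15) / (9.8853e+07 - 9.3699e+07)
= 6.0490e+14 / 5.1540e+06
= 1.1737e+08 m/s

1.1737e+08


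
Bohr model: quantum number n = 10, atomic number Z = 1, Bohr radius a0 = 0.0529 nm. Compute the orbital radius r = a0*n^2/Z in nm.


r = a0 * n^2 / Z
= 0.0529 * 10^2 / 1
= 0.0529 * 100 / 1
= 5.29 nm

5.29


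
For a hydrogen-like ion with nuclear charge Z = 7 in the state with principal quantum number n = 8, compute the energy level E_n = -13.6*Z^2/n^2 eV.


E_n = -13.6 * Z^2 / n^2
= -13.6 * 7^2 / 8^2
= -13.6 * 49 / 64
= -10.4125 eV

-10.4125


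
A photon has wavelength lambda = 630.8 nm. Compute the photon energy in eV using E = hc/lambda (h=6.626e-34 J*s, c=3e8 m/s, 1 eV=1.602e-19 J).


E = hc / lambda
= (6.626e-34)(3e8) / (630.8e-9)
= 1.9878e-25 / 6.3080e-07
= 3.1512e-19 J
Converting to eV: 3.1512e-19 / 1.602e-19
= 1.9671 eV

1.9671


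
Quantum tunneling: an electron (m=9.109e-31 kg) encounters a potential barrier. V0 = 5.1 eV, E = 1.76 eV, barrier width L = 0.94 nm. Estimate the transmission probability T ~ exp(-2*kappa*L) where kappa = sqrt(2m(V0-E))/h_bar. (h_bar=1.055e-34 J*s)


V0 - E = 3.34 eV = 5.3507e-19 J
kappa = sqrt(2 * m * (V0-E)) / h_bar
= sqrt(2 * 9.109e-31 * 5.3507e-19) / 1.055e-34
= 9.3584e+09 /m
2*kappa*L = 2 * 9.3584e+09 * 0.94e-9
= 17.5938
T = exp(-17.5938) = 2.286123e-08

2.286123e-08


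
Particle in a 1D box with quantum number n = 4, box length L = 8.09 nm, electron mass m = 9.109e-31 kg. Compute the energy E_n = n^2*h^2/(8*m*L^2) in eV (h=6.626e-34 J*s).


E = n^2 * h^2 / (8 * m * L^2)
= 4^2 * (6.626e-34)^2 / (8 * 9.109e-31 * (8.09e-9)^2)
= 16 * 4.3904e-67 / (8 * 9.109e-31 * 6.5448e-17)
= 1.4729e-20 J
= 0.0919 eV

0.0919


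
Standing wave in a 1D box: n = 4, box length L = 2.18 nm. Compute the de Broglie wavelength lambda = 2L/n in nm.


lambda = 2L / n
= 2 * 2.18 / 4
= 4.36 / 4
= 1.09 nm

1.09


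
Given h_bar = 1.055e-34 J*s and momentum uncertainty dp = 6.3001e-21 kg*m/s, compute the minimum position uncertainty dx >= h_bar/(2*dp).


dx = h_bar / (2 * dp)
= 1.055e-34 / (2 * 6.3001e-21)
= 1.055e-34 / 1.2600e-20
= 8.3729e-15 m

8.3729e-15


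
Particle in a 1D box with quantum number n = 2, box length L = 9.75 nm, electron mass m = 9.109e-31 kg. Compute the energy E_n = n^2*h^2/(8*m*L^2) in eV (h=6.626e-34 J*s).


E = n^2 * h^2 / (8 * m * L^2)
= 2^2 * (6.626e-34)^2 / (8 * 9.109e-31 * (9.75e-9)^2)
= 4 * 4.3904e-67 / (8 * 9.109e-31 * 9.5063e-17)
= 2.5351e-21 J
= 0.0158 eV

0.0158


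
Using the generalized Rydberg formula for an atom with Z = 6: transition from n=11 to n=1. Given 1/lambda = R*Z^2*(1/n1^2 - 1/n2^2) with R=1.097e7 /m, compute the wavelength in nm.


1/lambda = R * Z^2 * (1/n1^2 - 1/n2^2)
= 1.097e7 * 6^2 * (1/1^2 - 1/11^2)
= 1.097e7 * 36 * (1.0 - 0.008264)
= 3.9166e+08 /m
lambda = 1 / 3.9166e+08
= 2.5533 nm

2.5533


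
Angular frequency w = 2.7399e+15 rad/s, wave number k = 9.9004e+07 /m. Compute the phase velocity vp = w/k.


vp = w / k
= 2.7399e+15 / 9.9004e+07
= 2.7675e+07 m/s

2.7675e+07


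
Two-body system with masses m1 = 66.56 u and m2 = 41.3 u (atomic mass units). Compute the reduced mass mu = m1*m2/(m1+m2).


mu = m1 * m2 / (m1 + m2)
= 66.56 * 41.3 / (66.56 + 41.3)
= 2748.928 / 107.86
= 25.4861 u

25.4861


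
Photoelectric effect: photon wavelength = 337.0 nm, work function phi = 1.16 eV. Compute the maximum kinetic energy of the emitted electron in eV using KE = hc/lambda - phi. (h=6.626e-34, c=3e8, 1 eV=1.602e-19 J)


E_photon = hc / lambda
= (6.626e-34)(3e8) / (337.0e-9)
= 5.8985e-19 J
= 3.682 eV
KE = E_photon - phi
= 3.682 - 1.16
= 2.522 eV

2.522


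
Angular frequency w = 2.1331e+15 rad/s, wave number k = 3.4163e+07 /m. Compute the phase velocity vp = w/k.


vp = w / k
= 2.1331e+15 / 3.4163e+07
= 6.2439e+07 m/s

6.2439e+07


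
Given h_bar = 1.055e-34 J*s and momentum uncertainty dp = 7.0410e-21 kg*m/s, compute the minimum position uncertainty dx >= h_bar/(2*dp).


dx = h_bar / (2 * dp)
= 1.055e-34 / (2 * 7.0410e-21)
= 1.055e-34 / 1.4082e-20
= 7.4918e-15 m

7.4918e-15


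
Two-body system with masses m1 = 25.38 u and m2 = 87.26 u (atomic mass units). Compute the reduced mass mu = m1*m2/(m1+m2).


mu = m1 * m2 / (m1 + m2)
= 25.38 * 87.26 / (25.38 + 87.26)
= 2214.6588 / 112.64
= 19.6614 u

19.6614


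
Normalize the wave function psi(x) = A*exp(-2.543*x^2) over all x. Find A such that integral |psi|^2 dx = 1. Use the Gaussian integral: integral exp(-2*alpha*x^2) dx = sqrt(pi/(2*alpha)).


integral |psi|^2 dx = A^2 * sqrt(pi/(2*alpha)) = 1
A^2 = sqrt(2*alpha/pi)
= sqrt(2 * 2.543 / pi)
= 1.272369
A = sqrt(1.272369)
= 1.128

1.128


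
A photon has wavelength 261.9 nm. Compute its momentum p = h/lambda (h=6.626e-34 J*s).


p = h / lambda
= 6.626e-34 / (261.9e-9)
= 6.626e-34 / 2.6190e-07
= 2.5300e-27 kg*m/s

2.5300e-27


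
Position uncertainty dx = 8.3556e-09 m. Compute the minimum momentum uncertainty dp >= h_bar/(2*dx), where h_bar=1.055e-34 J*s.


dp = h_bar / (2 * dx)
= 1.055e-34 / (2 * 8.3556e-09)
= 1.055e-34 / 1.6711e-08
= 6.3131e-27 kg*m/s

6.3131e-27


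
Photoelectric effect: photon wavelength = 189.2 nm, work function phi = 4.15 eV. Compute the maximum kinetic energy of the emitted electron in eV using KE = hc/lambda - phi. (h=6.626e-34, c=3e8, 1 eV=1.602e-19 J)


E_photon = hc / lambda
= (6.626e-34)(3e8) / (189.2e-9)
= 1.0506e-18 J
= 6.5583 eV
KE = E_photon - phi
= 6.5583 - 4.15
= 2.4083 eV

2.4083


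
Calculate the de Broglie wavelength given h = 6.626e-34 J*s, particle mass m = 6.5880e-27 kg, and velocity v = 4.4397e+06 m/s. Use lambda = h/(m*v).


lambda = h / (m * v)
= 6.626e-34 / (6.5880e-27 * 4.4397e+06)
= 6.626e-34 / 2.9249e-20
= 2.2654e-14 m

2.2654e-14


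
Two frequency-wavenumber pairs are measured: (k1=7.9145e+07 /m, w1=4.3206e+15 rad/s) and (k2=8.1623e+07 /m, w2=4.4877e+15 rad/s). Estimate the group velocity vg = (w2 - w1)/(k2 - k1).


vg = (w2 - w1) / (k2 - k1)
= (4.4877e+15 - 4.3206e+15) / (8.1623e+07 - 7.9145e+07)
= 1.6710e+14 / 2.4780e+06
= 6.7433e+07 m/s

6.7433e+07


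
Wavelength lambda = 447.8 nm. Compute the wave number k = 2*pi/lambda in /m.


k = 2 * pi / lambda
= 6.2832 / (447.8e-9)
= 6.2832 / 4.4780e-07
= 1.4031e+07 /m

1.4031e+07


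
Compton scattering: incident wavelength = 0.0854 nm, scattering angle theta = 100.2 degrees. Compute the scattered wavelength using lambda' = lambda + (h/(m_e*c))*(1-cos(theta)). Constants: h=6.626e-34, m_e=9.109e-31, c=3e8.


Compton wavelength: h/(m_e*c) = 2.4247e-12 m
d_lambda = 2.4247e-12 * (1 - cos(100.2 deg))
= 2.4247e-12 * 1.177085
= 2.8541e-12 m = 0.002854 nm
lambda' = 0.0854 + 0.002854
= 0.088254 nm

0.088254


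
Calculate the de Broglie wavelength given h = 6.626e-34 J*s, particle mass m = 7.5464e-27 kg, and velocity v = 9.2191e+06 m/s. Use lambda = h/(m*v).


lambda = h / (m * v)
= 6.626e-34 / (7.5464e-27 * 9.2191e+06)
= 6.626e-34 / 6.9571e-20
= 9.5241e-15 m

9.5241e-15


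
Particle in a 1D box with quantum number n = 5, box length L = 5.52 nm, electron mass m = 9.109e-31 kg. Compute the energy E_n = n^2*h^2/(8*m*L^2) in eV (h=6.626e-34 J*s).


E = n^2 * h^2 / (8 * m * L^2)
= 5^2 * (6.626e-34)^2 / (8 * 9.109e-31 * (5.52e-9)^2)
= 25 * 4.3904e-67 / (8 * 9.109e-31 * 3.0470e-17)
= 4.9432e-20 J
= 0.3086 eV

0.3086


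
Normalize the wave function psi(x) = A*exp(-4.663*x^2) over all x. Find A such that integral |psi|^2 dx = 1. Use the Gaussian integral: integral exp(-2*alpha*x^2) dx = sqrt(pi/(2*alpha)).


integral |psi|^2 dx = A^2 * sqrt(pi/(2*alpha)) = 1
A^2 = sqrt(2*alpha/pi)
= sqrt(2 * 4.663 / pi)
= 1.72295
A = sqrt(1.72295)
= 1.3126

1.3126


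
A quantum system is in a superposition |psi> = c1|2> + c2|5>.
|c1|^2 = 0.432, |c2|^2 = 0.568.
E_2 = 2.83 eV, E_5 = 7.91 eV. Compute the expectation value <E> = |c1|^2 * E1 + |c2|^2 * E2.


<E> = |c1|^2 * E1 + |c2|^2 * E2
= 0.432 * 2.83 + 0.568 * 7.91
= 1.2226 + 4.4929
= 5.7154 eV

5.7154


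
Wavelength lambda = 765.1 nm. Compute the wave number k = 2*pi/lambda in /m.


k = 2 * pi / lambda
= 6.2832 / (765.1e-9)
= 6.2832 / 7.6510e-07
= 8.2122e+06 /m

8.2122e+06


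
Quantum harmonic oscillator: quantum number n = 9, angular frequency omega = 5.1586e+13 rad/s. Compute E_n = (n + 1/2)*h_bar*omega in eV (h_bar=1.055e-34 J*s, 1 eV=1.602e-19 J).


E = (n + 1/2) * h_bar * omega
= (9 + 0.5) * 1.055e-34 * 5.1586e+13
= 9.5 * 5.4423e-21
= 5.1702e-20 J
= 0.3227 eV

0.3227


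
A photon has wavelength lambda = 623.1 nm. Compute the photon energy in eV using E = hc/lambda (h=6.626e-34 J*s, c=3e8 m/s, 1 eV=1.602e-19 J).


E = hc / lambda
= (6.626e-34)(3e8) / (623.1e-9)
= 1.9878e-25 / 6.2310e-07
= 3.1902e-19 J
Converting to eV: 3.1902e-19 / 1.602e-19
= 1.9914 eV

1.9914


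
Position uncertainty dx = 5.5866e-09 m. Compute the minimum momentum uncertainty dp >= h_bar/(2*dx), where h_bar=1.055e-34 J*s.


dp = h_bar / (2 * dx)
= 1.055e-34 / (2 * 5.5866e-09)
= 1.055e-34 / 1.1173e-08
= 9.4422e-27 kg*m/s

9.4422e-27


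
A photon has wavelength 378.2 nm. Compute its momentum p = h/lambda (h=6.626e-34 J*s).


p = h / lambda
= 6.626e-34 / (378.2e-9)
= 6.626e-34 / 3.7820e-07
= 1.7520e-27 kg*m/s

1.7520e-27


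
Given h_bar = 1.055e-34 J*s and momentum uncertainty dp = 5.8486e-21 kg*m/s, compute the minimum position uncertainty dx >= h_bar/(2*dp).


dx = h_bar / (2 * dp)
= 1.055e-34 / (2 * 5.8486e-21)
= 1.055e-34 / 1.1697e-20
= 9.0193e-15 m

9.0193e-15


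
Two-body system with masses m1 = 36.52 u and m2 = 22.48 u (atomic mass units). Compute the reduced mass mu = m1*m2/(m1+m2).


mu = m1 * m2 / (m1 + m2)
= 36.52 * 22.48 / (36.52 + 22.48)
= 820.9696 / 59.0
= 13.9147 u

13.9147


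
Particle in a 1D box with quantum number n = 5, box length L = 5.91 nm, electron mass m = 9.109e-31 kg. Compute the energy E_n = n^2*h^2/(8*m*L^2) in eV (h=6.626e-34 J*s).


E = n^2 * h^2 / (8 * m * L^2)
= 5^2 * (6.626e-34)^2 / (8 * 9.109e-31 * (5.91e-9)^2)
= 25 * 4.3904e-67 / (8 * 9.109e-31 * 3.4928e-17)
= 4.3123e-20 J
= 0.2692 eV

0.2692


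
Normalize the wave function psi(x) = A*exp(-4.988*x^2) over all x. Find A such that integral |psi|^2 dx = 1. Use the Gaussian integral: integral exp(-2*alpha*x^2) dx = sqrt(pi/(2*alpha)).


integral |psi|^2 dx = A^2 * sqrt(pi/(2*alpha)) = 1
A^2 = sqrt(2*alpha/pi)
= sqrt(2 * 4.988 / pi)
= 1.781982
A = sqrt(1.781982)
= 1.3349

1.3349


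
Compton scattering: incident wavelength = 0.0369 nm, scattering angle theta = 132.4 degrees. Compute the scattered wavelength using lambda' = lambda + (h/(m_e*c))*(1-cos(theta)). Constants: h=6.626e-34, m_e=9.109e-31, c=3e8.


Compton wavelength: h/(m_e*c) = 2.4247e-12 m
d_lambda = 2.4247e-12 * (1 - cos(132.4 deg))
= 2.4247e-12 * 1.674302
= 4.0597e-12 m = 0.00406 nm
lambda' = 0.0369 + 0.00406
= 0.04096 nm

0.04096


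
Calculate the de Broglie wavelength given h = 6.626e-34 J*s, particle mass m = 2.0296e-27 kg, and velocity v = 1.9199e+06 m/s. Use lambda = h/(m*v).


lambda = h / (m * v)
= 6.626e-34 / (2.0296e-27 * 1.9199e+06)
= 6.626e-34 / 3.8966e-21
= 1.7004e-13 m

1.7004e-13


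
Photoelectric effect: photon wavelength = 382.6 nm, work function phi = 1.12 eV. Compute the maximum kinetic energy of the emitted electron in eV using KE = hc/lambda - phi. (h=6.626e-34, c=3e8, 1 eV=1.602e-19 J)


E_photon = hc / lambda
= (6.626e-34)(3e8) / (382.6e-9)
= 5.1955e-19 J
= 3.2431 eV
KE = E_photon - phi
= 3.2431 - 1.12
= 2.1231 eV

2.1231


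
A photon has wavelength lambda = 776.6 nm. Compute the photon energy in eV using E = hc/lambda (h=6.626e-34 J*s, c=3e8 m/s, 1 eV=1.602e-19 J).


E = hc / lambda
= (6.626e-34)(3e8) / (776.6e-9)
= 1.9878e-25 / 7.7660e-07
= 2.5596e-19 J
Converting to eV: 2.5596e-19 / 1.602e-19
= 1.5978 eV

1.5978


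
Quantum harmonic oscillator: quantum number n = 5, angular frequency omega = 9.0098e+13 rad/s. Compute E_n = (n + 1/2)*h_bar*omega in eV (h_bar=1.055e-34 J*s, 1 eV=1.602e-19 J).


E = (n + 1/2) * h_bar * omega
= (5 + 0.5) * 1.055e-34 * 9.0098e+13
= 5.5 * 9.5053e-21
= 5.2279e-20 J
= 0.3263 eV

0.3263


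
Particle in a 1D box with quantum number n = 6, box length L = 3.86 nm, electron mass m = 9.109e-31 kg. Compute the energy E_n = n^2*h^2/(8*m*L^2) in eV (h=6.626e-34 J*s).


E = n^2 * h^2 / (8 * m * L^2)
= 6^2 * (6.626e-34)^2 / (8 * 9.109e-31 * (3.86e-9)^2)
= 36 * 4.3904e-67 / (8 * 9.109e-31 * 1.4900e-17)
= 1.4557e-19 J
= 0.9087 eV

0.9087


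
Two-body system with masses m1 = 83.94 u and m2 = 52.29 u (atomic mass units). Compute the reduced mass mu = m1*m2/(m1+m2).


mu = m1 * m2 / (m1 + m2)
= 83.94 * 52.29 / (83.94 + 52.29)
= 4389.2226 / 136.23
= 32.2192 u

32.2192


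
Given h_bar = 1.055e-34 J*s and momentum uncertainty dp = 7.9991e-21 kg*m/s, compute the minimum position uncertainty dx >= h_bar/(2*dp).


dx = h_bar / (2 * dp)
= 1.055e-34 / (2 * 7.9991e-21)
= 1.055e-34 / 1.5998e-20
= 6.5945e-15 m

6.5945e-15


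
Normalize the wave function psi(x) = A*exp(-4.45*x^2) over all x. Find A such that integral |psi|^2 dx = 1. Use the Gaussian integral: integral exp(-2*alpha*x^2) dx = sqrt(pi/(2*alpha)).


integral |psi|^2 dx = A^2 * sqrt(pi/(2*alpha)) = 1
A^2 = sqrt(2*alpha/pi)
= sqrt(2 * 4.45 / pi)
= 1.683139
A = sqrt(1.683139)
= 1.2974

1.2974


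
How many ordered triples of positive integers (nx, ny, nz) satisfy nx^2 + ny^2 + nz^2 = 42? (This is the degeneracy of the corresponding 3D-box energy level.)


Enumerate all (nx, ny, nz) with nx^2 + ny^2 + nz^2 = 42:
(1,4,5)
(1,5,4)
(4,1,5)
(4,5,1)
(5,1,4)
(5,4,1)
Total degeneracy = 6

6


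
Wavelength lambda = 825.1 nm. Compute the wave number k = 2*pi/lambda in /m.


k = 2 * pi / lambda
= 6.2832 / (825.1e-9)
= 6.2832 / 8.2510e-07
= 7.6151e+06 /m

7.6151e+06


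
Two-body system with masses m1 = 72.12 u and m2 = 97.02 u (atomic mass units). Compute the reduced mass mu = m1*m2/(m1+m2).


mu = m1 * m2 / (m1 + m2)
= 72.12 * 97.02 / (72.12 + 97.02)
= 6997.0824 / 169.14
= 41.3686 u

41.3686


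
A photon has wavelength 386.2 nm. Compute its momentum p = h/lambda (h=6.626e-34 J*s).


p = h / lambda
= 6.626e-34 / (386.2e-9)
= 6.626e-34 / 3.8620e-07
= 1.7157e-27 kg*m/s

1.7157e-27


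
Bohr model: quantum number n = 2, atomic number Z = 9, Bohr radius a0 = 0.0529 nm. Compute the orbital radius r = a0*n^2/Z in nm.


r = a0 * n^2 / Z
= 0.0529 * 2^2 / 9
= 0.0529 * 4 / 9
= 0.0235 nm

0.0235


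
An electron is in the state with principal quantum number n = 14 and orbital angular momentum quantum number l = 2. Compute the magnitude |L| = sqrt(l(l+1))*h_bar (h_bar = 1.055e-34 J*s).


L = sqrt(l*(l+1)) * h_bar
= sqrt(2 * 3) * 1.055e-34
= sqrt(6) * 1.055e-34
= 2.4495 * 1.055e-34
= 2.5842e-34 J*s

2.5842e-34


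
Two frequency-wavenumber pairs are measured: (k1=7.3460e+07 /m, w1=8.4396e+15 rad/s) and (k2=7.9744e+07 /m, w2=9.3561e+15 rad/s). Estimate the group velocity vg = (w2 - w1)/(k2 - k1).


vg = (w2 - w1) / (k2 - k1)
= (9.3561e+15 - 8.4396e+15) / (7.9744e+07 - 7.3460e+07)
= 9.1650e+14 / 6.2840e+06
= 1.4585e+08 m/s

1.4585e+08


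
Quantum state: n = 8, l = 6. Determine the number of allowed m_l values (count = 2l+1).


m_l ranges from -l to +l in integer steps
So m_l goes from -6 to +6
Count = 2l + 1 = 2*6 + 1
= 13

13


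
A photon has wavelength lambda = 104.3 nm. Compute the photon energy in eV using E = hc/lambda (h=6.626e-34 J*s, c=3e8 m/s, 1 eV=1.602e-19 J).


E = hc / lambda
= (6.626e-34)(3e8) / (104.3e-9)
= 1.9878e-25 / 1.0430e-07
= 1.9058e-18 J
Converting to eV: 1.9058e-18 / 1.602e-19
= 11.8967 eV

11.8967


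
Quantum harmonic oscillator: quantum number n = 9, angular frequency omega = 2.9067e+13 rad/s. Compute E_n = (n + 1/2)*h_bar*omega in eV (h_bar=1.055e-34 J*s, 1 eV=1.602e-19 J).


E = (n + 1/2) * h_bar * omega
= (9 + 0.5) * 1.055e-34 * 2.9067e+13
= 9.5 * 3.0666e-21
= 2.9132e-20 J
= 0.1819 eV

0.1819


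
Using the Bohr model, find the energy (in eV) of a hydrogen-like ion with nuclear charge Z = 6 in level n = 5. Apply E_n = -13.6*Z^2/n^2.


E_n = -13.6 * Z^2 / n^2
= -13.6 * 6^2 / 5^2
= -13.6 * 36 / 25
= -19.584 eV

-19.584


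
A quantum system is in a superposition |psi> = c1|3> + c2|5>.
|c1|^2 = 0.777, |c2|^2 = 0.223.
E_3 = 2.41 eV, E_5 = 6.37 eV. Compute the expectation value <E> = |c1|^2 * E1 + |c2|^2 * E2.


<E> = |c1|^2 * E1 + |c2|^2 * E2
= 0.777 * 2.41 + 0.223 * 6.37
= 1.8726 + 1.4205
= 3.2931 eV

3.2931


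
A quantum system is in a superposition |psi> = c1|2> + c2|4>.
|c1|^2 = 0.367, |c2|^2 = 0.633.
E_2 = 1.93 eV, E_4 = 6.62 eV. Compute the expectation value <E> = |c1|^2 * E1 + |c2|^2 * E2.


<E> = |c1|^2 * E1 + |c2|^2 * E2
= 0.367 * 1.93 + 0.633 * 6.62
= 0.7083 + 4.1905
= 4.8988 eV

4.8988


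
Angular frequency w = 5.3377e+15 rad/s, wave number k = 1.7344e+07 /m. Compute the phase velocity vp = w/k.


vp = w / k
= 5.3377e+15 / 1.7344e+07
= 3.0775e+08 m/s

3.0775e+08


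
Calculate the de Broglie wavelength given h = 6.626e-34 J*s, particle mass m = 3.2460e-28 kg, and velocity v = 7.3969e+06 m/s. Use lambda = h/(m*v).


lambda = h / (m * v)
= 6.626e-34 / (3.2460e-28 * 7.3969e+06)
= 6.626e-34 / 2.4010e-21
= 2.7596e-13 m

2.7596e-13


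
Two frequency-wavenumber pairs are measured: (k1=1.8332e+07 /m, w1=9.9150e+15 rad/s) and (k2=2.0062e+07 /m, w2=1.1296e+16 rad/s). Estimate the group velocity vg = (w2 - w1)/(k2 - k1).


vg = (w2 - w1) / (k2 - k1)
= (1.1296e+16 - 9.9150e+15) / (2.0062e+07 - 1.8332e+07)
= 1.3810e+15 / 1.7300e+06
= 7.9827e+08 m/s

7.9827e+08


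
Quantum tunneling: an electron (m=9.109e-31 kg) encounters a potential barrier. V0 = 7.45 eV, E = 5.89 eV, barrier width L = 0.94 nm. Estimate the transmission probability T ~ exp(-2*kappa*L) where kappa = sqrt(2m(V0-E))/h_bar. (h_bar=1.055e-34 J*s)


V0 - E = 1.56 eV = 2.4991e-19 J
kappa = sqrt(2 * m * (V0-E)) / h_bar
= sqrt(2 * 9.109e-31 * 2.4991e-19) / 1.055e-34
= 6.3957e+09 /m
2*kappa*L = 2 * 6.3957e+09 * 0.94e-9
= 12.024
T = exp(-12.024) = 5.998453e-06

5.998453e-06


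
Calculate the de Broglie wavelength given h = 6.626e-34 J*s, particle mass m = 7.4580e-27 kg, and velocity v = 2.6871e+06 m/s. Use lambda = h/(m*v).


lambda = h / (m * v)
= 6.626e-34 / (7.4580e-27 * 2.6871e+06)
= 6.626e-34 / 2.0040e-20
= 3.3063e-14 m

3.3063e-14


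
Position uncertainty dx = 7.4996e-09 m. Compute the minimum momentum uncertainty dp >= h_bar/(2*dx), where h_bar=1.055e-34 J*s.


dp = h_bar / (2 * dx)
= 1.055e-34 / (2 * 7.4996e-09)
= 1.055e-34 / 1.4999e-08
= 7.0337e-27 kg*m/s

7.0337e-27


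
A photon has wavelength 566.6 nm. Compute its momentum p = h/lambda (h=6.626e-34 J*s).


p = h / lambda
= 6.626e-34 / (566.6e-9)
= 6.626e-34 / 5.6660e-07
= 1.1694e-27 kg*m/s

1.1694e-27


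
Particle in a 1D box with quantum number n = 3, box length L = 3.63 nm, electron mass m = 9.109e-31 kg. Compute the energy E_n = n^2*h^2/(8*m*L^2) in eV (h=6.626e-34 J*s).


E = n^2 * h^2 / (8 * m * L^2)
= 3^2 * (6.626e-34)^2 / (8 * 9.109e-31 * (3.63e-9)^2)
= 9 * 4.3904e-67 / (8 * 9.109e-31 * 1.3177e-17)
= 4.1150e-20 J
= 0.2569 eV

0.2569


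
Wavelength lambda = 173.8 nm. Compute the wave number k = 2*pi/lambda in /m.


k = 2 * pi / lambda
= 6.2832 / (173.8e-9)
= 6.2832 / 1.7380e-07
= 3.6152e+07 /m

3.6152e+07


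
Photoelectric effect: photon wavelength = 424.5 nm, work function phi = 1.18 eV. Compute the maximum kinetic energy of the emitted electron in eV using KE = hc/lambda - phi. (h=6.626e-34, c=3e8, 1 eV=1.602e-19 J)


E_photon = hc / lambda
= (6.626e-34)(3e8) / (424.5e-9)
= 4.6827e-19 J
= 2.923 eV
KE = E_photon - phi
= 2.923 - 1.18
= 1.743 eV

1.743


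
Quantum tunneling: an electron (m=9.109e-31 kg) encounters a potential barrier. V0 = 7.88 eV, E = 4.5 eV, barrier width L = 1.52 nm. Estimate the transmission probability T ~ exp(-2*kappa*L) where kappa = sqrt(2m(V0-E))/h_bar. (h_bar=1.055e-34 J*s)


V0 - E = 3.38 eV = 5.4148e-19 J
kappa = sqrt(2 * m * (V0-E)) / h_bar
= sqrt(2 * 9.109e-31 * 5.4148e-19) / 1.055e-34
= 9.4143e+09 /m
2*kappa*L = 2 * 9.4143e+09 * 1.52e-9
= 28.6194
T = exp(-28.6194) = 3.721660e-13

3.721660e-13


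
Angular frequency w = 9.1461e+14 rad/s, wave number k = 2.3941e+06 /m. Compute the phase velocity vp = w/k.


vp = w / k
= 9.1461e+14 / 2.3941e+06
= 3.8203e+08 m/s

3.8203e+08


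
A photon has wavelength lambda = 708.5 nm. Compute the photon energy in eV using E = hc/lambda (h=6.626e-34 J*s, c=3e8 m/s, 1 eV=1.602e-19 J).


E = hc / lambda
= (6.626e-34)(3e8) / (708.5e-9)
= 1.9878e-25 / 7.0850e-07
= 2.8056e-19 J
Converting to eV: 2.8056e-19 / 1.602e-19
= 1.7513 eV

1.7513


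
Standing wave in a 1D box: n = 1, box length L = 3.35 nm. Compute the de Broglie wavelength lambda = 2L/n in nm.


lambda = 2L / n
= 2 * 3.35 / 1
= 6.7 / 1
= 6.7 nm

6.7


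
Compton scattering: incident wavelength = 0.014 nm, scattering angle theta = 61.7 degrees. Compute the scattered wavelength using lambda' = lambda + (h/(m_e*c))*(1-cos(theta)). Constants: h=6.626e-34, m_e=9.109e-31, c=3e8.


Compton wavelength: h/(m_e*c) = 2.4247e-12 m
d_lambda = 2.4247e-12 * (1 - cos(61.7 deg))
= 2.4247e-12 * 0.525912
= 1.2752e-12 m = 0.001275 nm
lambda' = 0.014 + 0.001275
= 0.015275 nm

0.015275


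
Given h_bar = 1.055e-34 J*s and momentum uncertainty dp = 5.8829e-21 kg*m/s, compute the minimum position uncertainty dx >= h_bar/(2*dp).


dx = h_bar / (2 * dp)
= 1.055e-34 / (2 * 5.8829e-21)
= 1.055e-34 / 1.1766e-20
= 8.9667e-15 m

8.9667e-15


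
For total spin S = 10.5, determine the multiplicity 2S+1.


Spin multiplicity = 2S + 1
= 2 * 10.5 + 1
= 21.0 + 1
= 22

22


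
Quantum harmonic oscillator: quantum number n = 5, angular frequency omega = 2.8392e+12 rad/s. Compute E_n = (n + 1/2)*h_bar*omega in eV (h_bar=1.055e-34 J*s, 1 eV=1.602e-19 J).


E = (n + 1/2) * h_bar * omega
= (5 + 0.5) * 1.055e-34 * 2.8392e+12
= 5.5 * 2.9954e-22
= 1.6474e-21 J
= 0.0103 eV

0.0103


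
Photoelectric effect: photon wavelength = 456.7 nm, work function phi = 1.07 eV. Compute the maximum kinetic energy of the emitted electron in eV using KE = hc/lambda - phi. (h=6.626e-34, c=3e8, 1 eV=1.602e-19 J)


E_photon = hc / lambda
= (6.626e-34)(3e8) / (456.7e-9)
= 4.3525e-19 J
= 2.7169 eV
KE = E_photon - phi
= 2.7169 - 1.07
= 1.6469 eV

1.6469


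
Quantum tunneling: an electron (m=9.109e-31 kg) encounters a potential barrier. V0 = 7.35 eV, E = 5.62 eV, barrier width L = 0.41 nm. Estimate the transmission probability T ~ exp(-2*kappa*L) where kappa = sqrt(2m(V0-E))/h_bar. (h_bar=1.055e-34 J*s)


V0 - E = 1.73 eV = 2.7715e-19 J
kappa = sqrt(2 * m * (V0-E)) / h_bar
= sqrt(2 * 9.109e-31 * 2.7715e-19) / 1.055e-34
= 6.7352e+09 /m
2*kappa*L = 2 * 6.7352e+09 * 0.41e-9
= 5.5229
T = exp(-5.5229) = 3.994305e-03

3.994305e-03


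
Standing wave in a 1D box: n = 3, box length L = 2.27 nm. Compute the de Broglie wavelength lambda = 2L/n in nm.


lambda = 2L / n
= 2 * 2.27 / 3
= 4.54 / 3
= 1.5133 nm

1.5133


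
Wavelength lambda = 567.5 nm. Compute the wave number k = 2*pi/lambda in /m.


k = 2 * pi / lambda
= 6.2832 / (567.5e-9)
= 6.2832 / 5.6750e-07
= 1.1072e+07 /m

1.1072e+07
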